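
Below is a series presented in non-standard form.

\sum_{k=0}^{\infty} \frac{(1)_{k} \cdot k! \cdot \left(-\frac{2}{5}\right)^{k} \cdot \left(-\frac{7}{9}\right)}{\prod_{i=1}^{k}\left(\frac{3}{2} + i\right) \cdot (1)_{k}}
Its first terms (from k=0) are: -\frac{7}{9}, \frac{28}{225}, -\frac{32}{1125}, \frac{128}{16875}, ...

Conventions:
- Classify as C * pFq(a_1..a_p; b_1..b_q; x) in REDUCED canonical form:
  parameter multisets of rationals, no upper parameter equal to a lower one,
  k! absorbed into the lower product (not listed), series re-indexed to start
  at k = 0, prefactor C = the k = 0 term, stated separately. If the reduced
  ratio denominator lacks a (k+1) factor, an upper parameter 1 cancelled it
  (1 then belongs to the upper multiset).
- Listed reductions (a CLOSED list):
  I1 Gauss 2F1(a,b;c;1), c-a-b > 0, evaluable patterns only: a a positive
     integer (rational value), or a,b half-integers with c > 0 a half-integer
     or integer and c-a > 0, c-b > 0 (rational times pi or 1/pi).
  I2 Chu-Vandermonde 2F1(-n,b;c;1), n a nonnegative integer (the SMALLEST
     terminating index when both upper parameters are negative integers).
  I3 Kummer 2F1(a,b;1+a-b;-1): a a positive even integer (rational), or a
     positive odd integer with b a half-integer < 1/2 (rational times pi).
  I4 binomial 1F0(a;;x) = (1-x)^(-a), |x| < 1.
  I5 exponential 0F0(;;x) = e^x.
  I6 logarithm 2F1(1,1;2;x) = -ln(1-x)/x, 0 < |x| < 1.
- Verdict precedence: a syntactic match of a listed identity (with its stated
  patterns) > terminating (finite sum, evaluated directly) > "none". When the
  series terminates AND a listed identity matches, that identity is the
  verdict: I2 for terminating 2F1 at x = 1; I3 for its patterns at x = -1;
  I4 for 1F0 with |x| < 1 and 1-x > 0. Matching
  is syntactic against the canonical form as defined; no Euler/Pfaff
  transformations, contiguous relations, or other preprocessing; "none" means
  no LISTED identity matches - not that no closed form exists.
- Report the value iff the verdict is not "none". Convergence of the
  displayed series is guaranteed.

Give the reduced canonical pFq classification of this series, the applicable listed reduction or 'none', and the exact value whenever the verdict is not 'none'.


First insight: t_0 = -\frac{7}{9} here, and the factorial ratio (C = -7/9) (k+a-1)!/(a-1)! is a rising factorial (a)_k.
Ratio: r(k) = -\frac{2}{5} * (k+1) (k+1) / [(k+\frac{5}{2}) (k+1)] ; factor over Q: parameters, x = -\frac{2}{5}, and C = -\frac{7}{9}.

With C = -\frac{7}{9}: the canonical form is 2F1(1, 1; \frac{5}{2}; -\frac{2}{5}). Verdict: no listed reduction: x = -\frac{2}{5} and upper {1, 1} fail every I1-I6 pattern.


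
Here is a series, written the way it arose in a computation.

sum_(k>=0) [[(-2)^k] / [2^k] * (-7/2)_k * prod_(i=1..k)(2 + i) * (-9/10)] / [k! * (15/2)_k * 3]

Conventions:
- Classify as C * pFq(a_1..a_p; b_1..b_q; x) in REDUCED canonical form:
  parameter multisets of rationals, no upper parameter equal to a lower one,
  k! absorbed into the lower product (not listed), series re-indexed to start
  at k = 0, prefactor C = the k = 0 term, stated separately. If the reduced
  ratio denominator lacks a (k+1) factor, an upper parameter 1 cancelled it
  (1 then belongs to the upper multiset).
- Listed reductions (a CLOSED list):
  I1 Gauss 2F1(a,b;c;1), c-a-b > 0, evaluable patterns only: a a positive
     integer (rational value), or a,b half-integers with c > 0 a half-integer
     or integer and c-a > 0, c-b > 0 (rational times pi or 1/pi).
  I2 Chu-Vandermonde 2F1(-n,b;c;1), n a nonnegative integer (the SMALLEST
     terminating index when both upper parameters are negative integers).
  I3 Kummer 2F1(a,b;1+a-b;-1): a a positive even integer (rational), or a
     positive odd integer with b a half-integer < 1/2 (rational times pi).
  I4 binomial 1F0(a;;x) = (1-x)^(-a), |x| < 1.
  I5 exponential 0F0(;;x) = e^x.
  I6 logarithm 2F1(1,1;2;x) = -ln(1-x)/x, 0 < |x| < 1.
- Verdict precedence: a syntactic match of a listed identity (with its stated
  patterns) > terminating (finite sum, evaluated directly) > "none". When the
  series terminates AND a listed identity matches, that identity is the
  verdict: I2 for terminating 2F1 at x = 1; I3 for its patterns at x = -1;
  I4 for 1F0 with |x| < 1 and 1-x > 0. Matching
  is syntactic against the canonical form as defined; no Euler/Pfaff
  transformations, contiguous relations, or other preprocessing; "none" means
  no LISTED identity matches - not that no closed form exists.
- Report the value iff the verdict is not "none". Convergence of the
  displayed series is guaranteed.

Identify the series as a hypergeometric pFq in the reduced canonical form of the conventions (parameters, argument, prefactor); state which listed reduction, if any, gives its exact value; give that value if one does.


The tell: from the first term -3/10: the running product (C = -3/10) telescopes to a rising factorial.
Term ratio: r(k) = (-1) * (k-7/2) (k+3) / [(k+15/2) (k+1)] - rational in k, leading ratio (-1); with t_0 = -3/10, classification follows.

x = -1 here; the reduced form reads 2F1, upper {-7/2, 3}, lower {15/2}, C = -3/10. Verdict at x = -1: Kummer's theorem (I3) matches (x = -1; c = 15/2 equals 1+a-b for upper {-7/2, 3}: listed pattern). Exact value: (-27027/81920) * pi.


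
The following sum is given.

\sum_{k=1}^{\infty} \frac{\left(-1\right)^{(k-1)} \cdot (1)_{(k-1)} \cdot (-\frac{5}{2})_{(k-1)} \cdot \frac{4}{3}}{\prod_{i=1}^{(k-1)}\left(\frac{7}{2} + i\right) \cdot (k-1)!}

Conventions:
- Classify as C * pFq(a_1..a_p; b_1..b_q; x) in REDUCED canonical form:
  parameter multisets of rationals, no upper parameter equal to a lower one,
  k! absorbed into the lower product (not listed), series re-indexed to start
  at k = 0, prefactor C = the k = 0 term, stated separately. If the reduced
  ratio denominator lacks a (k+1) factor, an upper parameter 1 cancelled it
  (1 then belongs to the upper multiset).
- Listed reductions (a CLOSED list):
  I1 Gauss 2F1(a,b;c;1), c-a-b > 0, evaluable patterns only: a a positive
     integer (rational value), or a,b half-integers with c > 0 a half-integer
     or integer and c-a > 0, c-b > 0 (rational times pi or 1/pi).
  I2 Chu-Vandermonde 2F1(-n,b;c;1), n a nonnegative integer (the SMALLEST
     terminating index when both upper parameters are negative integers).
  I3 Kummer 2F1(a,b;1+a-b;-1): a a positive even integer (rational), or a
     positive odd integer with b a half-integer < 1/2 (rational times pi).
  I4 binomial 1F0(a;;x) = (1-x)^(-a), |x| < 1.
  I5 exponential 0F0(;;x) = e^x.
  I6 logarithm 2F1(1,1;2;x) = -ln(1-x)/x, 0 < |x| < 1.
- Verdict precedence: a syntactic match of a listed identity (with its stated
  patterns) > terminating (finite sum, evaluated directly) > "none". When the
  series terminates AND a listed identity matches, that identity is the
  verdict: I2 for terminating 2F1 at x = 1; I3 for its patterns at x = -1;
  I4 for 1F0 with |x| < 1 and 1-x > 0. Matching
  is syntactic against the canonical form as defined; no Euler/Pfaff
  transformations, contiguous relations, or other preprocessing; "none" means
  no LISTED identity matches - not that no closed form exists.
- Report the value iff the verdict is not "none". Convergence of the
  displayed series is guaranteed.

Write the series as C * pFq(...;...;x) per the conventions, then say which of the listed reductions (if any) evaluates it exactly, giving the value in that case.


Classification (C = \frac{4}{3}): 2F1 with upper {-\frac{5}{2}, 1}, lower {\frac{9}{2}}, argument x = -1. Verdict: the Kummer evaluation I3 matches (x = -1; c = \frac{9}{2} equals 1+a-b for upper {-\frac{5}{2}, 1}: listed pattern). Sum: \frac{35}{48} \cdot \pi.

Structural cue: t_0 being \frac{4}{3}, the lower running product (C = 4/3) is a rising factorial.
Consecutive-term ratio: r(k) = -1 * (k-\frac{5}{2}) (k+1) / [(k+\frac{9}{2}) (k+1)] - rational in k, leading ratio -1; with t_0 = \frac{4}{3}, classification follows.


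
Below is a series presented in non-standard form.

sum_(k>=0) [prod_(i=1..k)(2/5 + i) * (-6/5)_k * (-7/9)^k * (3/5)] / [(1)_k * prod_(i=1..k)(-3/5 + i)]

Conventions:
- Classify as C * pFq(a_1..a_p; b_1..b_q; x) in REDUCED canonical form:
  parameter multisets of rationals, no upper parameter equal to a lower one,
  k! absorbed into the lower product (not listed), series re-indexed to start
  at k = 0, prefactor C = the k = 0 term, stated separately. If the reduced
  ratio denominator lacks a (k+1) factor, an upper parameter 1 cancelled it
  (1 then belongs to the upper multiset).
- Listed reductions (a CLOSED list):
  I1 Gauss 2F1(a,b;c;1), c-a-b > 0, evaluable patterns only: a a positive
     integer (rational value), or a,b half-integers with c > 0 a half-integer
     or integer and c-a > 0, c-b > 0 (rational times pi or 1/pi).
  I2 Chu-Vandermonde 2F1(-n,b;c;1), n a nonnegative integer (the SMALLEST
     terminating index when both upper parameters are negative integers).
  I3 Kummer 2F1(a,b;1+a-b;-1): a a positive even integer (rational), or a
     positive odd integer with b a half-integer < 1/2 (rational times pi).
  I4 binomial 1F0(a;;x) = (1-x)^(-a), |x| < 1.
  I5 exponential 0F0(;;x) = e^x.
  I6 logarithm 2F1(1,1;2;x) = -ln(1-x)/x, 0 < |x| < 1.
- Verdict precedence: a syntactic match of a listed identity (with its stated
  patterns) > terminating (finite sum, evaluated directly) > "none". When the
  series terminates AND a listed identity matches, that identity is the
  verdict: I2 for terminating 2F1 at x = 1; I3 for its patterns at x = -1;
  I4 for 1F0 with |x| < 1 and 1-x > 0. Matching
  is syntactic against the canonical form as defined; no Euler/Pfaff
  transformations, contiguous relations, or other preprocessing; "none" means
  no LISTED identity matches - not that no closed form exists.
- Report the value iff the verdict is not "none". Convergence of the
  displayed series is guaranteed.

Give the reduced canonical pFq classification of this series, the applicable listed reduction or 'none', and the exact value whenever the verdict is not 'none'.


At argument -7/9: a 2F1 with upper {-6/5, 7/5}, lower {2/5}, scaled by C = 3/5. Verdict: none. No listed pattern accepts 2F1(-6/5, 7/5; 2/5; -7/9).

Key step: with t_0 = 3/5, the running product (C = 3/5) telescopes to a rising factorial.
Step ratio: r(k) = (-7/9) * (k-6/5) (k+7/5) / [(k+2/5) (k+1)] - rational in k. x = (-7/9); t_0 = 3/5; negate the roots.


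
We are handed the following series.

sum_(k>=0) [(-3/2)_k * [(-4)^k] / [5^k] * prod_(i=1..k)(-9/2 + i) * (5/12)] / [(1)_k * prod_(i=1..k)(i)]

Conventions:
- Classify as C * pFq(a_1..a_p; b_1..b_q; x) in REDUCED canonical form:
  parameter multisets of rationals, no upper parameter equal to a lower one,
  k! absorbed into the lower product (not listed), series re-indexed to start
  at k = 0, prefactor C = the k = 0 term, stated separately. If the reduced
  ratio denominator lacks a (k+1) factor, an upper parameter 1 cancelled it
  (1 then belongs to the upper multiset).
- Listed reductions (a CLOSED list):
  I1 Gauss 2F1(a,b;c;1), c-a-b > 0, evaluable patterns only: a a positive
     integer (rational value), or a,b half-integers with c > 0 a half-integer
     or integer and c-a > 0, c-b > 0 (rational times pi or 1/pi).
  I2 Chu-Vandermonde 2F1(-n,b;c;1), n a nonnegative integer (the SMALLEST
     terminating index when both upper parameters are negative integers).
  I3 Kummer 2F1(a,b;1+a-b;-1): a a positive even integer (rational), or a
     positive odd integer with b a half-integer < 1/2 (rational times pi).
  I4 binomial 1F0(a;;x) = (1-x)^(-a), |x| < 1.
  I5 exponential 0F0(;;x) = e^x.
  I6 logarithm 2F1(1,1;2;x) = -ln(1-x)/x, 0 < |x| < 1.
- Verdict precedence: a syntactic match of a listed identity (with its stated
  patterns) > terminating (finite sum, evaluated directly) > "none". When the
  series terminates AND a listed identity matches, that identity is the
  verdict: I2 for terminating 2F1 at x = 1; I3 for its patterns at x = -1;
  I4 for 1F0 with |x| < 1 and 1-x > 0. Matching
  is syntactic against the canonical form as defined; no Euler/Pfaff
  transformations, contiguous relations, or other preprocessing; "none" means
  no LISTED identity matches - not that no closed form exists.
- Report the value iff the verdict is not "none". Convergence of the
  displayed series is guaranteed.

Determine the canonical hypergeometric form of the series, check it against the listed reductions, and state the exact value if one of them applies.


With C = 5/12: the canonical form is 2F1(-7/2, -3/2; 1; -4/5). Verdict: none. No listed pattern accepts 2F1(-7/2, -3/2; 1; -4/5).

Key observation: with t_0 = 5/12, the running product (C = 5/12) telescopes to a rising factorial.
Adjacent-term ratio: r(k) = (-4/5) * (k-7/2) (k-3/2) / [(k+1) (k+1)] - poly over poly, x = (-4/5) from leading terms; C = 5/12 at k = 0.


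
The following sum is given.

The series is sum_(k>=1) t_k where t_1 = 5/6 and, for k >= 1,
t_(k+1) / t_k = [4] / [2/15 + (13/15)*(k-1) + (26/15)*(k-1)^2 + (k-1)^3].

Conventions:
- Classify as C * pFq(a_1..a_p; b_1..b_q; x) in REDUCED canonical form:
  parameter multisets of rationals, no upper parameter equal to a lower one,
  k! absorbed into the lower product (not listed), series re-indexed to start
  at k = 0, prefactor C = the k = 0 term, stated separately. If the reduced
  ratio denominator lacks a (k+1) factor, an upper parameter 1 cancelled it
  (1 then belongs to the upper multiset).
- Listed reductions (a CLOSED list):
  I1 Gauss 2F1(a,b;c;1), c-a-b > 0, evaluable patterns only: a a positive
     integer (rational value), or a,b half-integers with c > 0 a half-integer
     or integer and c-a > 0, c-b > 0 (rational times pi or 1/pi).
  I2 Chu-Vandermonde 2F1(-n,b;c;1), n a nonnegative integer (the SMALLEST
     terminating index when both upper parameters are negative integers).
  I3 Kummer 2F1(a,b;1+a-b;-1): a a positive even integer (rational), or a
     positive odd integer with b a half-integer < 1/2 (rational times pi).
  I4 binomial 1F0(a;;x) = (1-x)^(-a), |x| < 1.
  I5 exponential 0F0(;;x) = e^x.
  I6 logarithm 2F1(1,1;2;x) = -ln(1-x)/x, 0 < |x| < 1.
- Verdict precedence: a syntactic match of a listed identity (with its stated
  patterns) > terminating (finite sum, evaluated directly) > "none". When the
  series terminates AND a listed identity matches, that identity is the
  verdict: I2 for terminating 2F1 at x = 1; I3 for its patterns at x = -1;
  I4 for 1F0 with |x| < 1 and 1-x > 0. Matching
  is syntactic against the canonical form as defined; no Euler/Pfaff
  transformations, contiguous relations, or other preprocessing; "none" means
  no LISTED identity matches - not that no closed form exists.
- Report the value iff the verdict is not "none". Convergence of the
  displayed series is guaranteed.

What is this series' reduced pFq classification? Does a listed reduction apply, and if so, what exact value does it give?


This is 5/6 * 0F2(-; 1/3, 2/5; 4) in reduced canonical form. Verdict: none. Every listed pattern misses the 0F2 form at 4, upper {-}.

First insight: t_0 being 5/6, roots of the ratio polynomials (prefactor 5/6) are the negated parameters.
Ratio: r(k) = 4 * 1 / [(k+1/3) (k+2/5) (k+1)] - rational; roots negated = parameters, x = 4, C = 5/6.


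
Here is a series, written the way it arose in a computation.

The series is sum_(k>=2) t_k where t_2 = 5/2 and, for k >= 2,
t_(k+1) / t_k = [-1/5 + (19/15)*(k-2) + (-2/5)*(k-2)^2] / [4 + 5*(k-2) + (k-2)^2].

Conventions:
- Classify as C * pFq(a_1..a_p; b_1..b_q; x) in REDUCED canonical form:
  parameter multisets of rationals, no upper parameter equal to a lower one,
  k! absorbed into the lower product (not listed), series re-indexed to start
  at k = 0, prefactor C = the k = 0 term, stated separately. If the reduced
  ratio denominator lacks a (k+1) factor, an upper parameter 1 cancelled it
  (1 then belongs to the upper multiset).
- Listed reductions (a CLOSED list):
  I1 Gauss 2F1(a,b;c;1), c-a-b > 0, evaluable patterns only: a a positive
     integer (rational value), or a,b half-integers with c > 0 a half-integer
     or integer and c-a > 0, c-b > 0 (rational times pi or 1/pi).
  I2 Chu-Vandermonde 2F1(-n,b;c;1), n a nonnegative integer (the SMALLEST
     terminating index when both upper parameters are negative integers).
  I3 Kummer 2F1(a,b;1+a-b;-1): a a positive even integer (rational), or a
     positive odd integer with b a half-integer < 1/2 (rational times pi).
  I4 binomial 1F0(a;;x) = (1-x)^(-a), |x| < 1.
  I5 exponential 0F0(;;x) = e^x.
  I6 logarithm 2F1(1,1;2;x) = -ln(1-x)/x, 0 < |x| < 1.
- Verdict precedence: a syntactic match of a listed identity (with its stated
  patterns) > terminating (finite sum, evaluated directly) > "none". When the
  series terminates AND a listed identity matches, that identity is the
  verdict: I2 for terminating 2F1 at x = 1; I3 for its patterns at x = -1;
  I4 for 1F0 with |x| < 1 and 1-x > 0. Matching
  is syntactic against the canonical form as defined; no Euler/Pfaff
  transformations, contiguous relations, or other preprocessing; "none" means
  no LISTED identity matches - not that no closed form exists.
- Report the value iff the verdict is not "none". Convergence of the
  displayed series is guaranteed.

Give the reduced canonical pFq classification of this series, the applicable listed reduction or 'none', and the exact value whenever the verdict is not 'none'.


Reduced: x = -2/5, 2F1, upper = {-3, -1/6}, lower = {4}, C = 5/2. Verdict: terminating. With -3 upstairs the series is a 4-term polynomial sum; evaluated term by term. Sum: 76669/32400.

Key step: t_0 being 5/2, roots of the ratio polynomials (prefactor 5/2) are the negated parameters.
Step ratio: r(k) = (-2/5) * (k-3) (k-1/6) / [(k+4) (k+1)] ; factor over Q: parameters, x = (-2/5), and C = 5/2.


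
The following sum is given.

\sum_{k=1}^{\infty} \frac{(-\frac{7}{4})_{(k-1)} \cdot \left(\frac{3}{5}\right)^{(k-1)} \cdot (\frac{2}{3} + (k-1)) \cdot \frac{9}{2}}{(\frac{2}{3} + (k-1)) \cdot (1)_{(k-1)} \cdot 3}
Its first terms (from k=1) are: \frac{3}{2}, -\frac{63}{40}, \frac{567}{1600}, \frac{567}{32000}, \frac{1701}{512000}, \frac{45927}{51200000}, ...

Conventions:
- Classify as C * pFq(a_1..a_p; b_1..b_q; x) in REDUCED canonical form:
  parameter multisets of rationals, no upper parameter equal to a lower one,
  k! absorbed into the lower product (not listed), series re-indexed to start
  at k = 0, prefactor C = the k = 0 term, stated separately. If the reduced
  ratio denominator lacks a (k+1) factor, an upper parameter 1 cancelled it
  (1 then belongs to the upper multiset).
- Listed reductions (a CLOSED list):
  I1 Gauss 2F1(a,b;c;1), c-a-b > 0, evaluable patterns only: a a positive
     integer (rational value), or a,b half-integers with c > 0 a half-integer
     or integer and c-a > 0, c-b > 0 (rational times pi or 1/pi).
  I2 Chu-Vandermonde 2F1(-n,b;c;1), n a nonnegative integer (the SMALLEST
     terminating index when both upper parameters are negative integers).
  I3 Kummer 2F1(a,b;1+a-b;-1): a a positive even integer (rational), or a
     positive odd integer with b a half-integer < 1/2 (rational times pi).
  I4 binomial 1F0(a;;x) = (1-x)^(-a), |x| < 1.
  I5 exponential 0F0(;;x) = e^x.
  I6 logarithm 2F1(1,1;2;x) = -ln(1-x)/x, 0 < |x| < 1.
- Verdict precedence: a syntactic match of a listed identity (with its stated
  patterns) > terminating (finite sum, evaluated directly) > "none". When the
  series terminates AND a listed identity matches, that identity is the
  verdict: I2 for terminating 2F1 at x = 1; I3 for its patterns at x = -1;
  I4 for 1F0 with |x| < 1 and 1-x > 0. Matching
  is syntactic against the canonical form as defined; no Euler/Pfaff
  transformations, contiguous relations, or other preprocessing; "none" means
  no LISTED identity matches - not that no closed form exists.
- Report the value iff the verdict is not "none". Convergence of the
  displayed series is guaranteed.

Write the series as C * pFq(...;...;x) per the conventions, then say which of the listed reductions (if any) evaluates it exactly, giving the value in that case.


The series (x = \frac{3}{5}) is 1F0: upper {-\frac{7}{4}}, lower {-}, prefactor \frac{3}{2}. Verdict: binomial (I4) fires (the 1F0 binomial series: exponent 7/4, x = \frac{3}{5}). Hence: \frac{3}{2} \cdot \left(\frac{2}{5}\right)^{\frac{7}{4}}.

Key step: x = \frac{3}{5} and the factor k + 2/3 cancels (top and bottom), leaving C = 3/2, x = 3/5.
Step ratio: r(k) = \frac{3}{5} * (k-\frac{7}{4}) / [(k+1)] - poly over poly, x = \frac{3}{5} from leading terms; C = \frac{3}{2} at k = 0.


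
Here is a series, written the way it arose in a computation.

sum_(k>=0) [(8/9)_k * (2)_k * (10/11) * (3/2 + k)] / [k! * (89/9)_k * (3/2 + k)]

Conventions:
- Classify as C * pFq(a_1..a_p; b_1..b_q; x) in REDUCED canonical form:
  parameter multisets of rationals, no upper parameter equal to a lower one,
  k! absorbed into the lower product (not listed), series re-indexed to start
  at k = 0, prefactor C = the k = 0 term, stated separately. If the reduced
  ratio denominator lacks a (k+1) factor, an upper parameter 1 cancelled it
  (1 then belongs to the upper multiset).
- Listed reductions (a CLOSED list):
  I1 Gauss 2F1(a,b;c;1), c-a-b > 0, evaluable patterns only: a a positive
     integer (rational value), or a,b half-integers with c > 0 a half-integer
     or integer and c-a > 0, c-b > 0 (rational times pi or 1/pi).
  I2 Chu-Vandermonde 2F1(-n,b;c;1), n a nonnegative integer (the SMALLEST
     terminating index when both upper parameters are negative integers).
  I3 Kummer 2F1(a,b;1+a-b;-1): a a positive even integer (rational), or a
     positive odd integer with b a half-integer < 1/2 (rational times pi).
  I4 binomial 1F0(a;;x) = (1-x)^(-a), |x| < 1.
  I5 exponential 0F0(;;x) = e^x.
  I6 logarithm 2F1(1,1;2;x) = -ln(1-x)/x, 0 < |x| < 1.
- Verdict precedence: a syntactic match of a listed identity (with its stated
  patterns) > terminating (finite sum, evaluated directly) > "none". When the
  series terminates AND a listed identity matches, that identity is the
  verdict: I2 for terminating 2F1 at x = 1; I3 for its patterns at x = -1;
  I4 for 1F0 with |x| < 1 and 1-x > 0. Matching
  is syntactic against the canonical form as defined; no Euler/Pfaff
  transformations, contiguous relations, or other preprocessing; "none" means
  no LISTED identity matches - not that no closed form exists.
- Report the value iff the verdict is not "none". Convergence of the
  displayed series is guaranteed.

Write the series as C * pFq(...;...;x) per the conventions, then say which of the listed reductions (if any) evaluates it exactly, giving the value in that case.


Prefactor 10/11, argument 1: 2F1 with upper {8/9, 2} over lower {89/9}. Verdict: this is Gauss's theorem (I1) (x = 1: the Gamma ratio telescopes since c-a-b = 7 > 0 and a = 2 in Z>0). Hence: 7100/6237.

The tell: t_0 being 10/11, the factor k + 3/2 cancels (top and bottom), leaving C = 10/11.
Term ratio: r(k) = 1 * (k+8/9) (k+2) / [(k+89/9) (k+1)] - rational in k, leading ratio 1; with t_0 = 10/11, classification follows.


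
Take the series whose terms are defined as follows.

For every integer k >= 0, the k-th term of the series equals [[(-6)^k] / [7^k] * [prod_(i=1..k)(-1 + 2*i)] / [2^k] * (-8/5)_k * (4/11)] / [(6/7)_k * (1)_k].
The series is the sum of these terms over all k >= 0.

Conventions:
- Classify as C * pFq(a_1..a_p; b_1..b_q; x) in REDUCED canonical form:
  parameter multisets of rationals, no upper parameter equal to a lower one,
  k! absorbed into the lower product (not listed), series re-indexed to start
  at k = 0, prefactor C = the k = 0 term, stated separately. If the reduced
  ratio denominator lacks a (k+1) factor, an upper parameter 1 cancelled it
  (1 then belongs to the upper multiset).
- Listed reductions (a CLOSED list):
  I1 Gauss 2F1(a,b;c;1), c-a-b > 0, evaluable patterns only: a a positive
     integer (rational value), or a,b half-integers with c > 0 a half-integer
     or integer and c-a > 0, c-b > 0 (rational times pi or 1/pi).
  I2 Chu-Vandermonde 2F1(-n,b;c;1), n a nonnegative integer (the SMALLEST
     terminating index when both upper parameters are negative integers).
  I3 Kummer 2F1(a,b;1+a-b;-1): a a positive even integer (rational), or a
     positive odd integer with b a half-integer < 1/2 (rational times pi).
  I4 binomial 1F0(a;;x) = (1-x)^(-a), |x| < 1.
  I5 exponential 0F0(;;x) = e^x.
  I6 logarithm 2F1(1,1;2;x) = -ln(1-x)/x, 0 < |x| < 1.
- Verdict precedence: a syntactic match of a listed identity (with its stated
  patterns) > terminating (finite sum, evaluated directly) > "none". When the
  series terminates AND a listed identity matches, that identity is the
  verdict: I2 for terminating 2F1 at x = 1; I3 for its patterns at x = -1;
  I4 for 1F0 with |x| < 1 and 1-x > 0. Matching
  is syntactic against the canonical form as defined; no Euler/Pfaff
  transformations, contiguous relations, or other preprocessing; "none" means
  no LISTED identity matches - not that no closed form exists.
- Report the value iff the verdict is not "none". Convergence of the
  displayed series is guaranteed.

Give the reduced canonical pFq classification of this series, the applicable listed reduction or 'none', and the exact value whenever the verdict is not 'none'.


This is 4/11 * 2F1(-8/5, 1/2; 6/7; -6/7) in reduced canonical form. Verdict: none. No listed pattern accepts 2F1(-8/5, 1/2; 6/7; -6/7).

The tell: from the first term 4/11: the odd product 1*3*...*(2k-1) (C = 4/11) is 2^k (1/2)_k.
Step ratio: r(k) = (-6/7) * (k-8/5) (k+1/2) / [(k+6/7) (k+1)] ; factor over Q: parameters, x = (-6/7), and C = 4/11.


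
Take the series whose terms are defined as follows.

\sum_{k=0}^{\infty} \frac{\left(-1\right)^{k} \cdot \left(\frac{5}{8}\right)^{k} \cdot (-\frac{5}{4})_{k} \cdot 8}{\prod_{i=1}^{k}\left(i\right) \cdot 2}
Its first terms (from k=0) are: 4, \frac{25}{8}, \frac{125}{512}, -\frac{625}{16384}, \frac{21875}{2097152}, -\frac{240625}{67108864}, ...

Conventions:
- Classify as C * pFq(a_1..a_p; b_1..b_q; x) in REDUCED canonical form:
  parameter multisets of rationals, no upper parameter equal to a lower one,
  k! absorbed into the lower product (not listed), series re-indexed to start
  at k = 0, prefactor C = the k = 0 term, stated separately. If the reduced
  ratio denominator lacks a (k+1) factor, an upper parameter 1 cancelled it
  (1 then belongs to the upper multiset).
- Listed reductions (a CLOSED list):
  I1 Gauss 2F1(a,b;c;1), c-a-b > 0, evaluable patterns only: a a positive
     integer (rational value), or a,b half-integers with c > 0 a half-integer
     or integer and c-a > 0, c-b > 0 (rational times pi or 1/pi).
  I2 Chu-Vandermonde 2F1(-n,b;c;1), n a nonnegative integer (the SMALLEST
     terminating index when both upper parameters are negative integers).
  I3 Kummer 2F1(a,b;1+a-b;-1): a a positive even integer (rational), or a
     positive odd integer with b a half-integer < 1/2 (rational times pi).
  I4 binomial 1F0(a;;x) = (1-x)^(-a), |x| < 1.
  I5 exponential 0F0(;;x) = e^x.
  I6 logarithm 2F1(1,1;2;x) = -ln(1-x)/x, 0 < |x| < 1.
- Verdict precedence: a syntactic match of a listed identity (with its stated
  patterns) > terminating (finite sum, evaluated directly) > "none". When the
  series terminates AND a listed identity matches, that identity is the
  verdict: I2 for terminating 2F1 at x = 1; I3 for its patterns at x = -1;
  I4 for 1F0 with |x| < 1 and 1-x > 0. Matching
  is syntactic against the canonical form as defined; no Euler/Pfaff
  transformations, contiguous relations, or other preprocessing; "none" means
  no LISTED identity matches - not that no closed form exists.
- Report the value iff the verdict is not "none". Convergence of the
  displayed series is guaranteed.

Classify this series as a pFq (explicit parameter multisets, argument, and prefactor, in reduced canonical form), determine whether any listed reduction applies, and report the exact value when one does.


x = -\frac{5}{8} here; the reduced form reads 1F0, upper {-\frac{5}{4}}, lower {-}, C = 4. Verdict at x = -\frac{5}{8}: binomial (I4) matches (the 1F0 binomial series: exponent 5/4, x = -\frac{5}{8}). Exact value: 4 \cdot \left(\frac{13}{8}\right)^{\frac{5}{4}}.

First insight: t_0 = 4 here, and the (-1)^k factor (C = 4) folds into the argument's sign.
Step ratio: r(k) = -\frac{5}{8} * (k-\frac{5}{4}) / [(k+1)] - poly over poly, x = -\frac{5}{8} from leading terms; C = 4 at k = 0.


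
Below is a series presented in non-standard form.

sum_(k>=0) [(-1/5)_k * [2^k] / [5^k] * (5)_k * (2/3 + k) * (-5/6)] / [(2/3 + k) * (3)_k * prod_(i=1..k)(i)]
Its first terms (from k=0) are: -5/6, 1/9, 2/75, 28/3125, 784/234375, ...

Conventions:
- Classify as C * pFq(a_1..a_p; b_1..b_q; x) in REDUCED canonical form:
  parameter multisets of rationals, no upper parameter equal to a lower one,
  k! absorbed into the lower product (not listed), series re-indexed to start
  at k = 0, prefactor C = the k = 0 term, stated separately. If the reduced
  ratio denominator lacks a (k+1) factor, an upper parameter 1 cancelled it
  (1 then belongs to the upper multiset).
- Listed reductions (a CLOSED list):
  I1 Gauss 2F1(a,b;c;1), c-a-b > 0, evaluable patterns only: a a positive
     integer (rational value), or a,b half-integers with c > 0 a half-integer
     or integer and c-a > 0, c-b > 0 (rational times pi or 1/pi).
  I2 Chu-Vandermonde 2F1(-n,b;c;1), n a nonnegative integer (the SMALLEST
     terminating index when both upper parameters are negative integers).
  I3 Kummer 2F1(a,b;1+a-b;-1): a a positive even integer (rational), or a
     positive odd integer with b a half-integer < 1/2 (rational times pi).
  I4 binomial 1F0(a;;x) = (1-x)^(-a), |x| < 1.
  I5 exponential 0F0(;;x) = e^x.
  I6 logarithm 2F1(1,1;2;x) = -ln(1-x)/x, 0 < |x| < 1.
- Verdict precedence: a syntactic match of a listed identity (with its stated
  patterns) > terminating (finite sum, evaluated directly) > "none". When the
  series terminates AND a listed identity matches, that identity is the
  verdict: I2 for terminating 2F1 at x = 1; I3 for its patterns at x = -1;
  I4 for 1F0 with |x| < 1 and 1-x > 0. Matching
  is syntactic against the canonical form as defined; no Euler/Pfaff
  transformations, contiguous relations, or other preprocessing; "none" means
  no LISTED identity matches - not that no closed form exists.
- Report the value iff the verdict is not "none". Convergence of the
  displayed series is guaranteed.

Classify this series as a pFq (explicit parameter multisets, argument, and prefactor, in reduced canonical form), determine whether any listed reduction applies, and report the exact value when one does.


The tell: t_0 being -5/6, k + 2/3 divides numerator and denominator alike; prefactor -5/6 after cancelling.
Adjacent-term ratio: r(k) = (2/5) * (k-1/5) (k+5) / [(k+3) (k+1)] - rational; roots negated = parameters, x = (2/5), C = -5/6.

The series (x = 2/5) is 2F1: upper {-1/5, 5}, lower {3}, prefactor -5/6. Verdict: no listed reduction: x = 2/5 and upper {-1/5, 5} fail every I1-I6 pattern.


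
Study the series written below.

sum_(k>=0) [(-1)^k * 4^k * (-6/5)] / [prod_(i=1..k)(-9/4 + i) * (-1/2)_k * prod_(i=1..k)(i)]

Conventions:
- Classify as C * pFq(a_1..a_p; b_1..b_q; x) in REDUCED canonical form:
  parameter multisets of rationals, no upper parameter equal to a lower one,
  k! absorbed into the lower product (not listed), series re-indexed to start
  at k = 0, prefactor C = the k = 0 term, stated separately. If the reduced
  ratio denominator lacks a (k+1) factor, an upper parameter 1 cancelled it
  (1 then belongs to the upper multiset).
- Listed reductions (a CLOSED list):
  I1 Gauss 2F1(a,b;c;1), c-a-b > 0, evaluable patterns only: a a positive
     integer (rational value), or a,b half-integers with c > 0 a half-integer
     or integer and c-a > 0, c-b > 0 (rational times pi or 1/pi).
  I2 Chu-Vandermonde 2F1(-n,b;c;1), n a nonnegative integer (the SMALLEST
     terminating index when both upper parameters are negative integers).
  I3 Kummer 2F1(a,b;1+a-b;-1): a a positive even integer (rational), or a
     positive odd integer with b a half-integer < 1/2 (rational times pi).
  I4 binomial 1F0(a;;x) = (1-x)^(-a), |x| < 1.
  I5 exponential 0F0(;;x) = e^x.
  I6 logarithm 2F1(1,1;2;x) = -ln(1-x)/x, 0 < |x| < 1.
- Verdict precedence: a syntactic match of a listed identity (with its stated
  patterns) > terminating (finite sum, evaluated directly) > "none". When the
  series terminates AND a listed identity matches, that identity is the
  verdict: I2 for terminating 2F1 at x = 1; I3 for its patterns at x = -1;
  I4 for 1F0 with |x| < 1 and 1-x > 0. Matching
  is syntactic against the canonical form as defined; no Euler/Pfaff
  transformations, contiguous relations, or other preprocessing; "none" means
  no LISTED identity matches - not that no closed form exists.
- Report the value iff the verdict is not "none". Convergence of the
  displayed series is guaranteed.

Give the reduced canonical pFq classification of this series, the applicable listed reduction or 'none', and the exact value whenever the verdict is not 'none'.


Prefactor -6/5, argument -4: 0F2 with upper {-} over lower {-5/4, -1/2}. Verdict: none - at argument -4 the multisets {-} ; {-5/4, -1/2} match no listed identity.

Structural cue: t_0 = -6/5 here, and the lower running product (C = -6/5) is a rising factorial.
Consecutive-term ratio: r(k) = (-4) * 1 / [(k-5/4) (k-1/2) (k+1)] - rational in k, leading ratio (-4); with t_0 = -6/5, classification follows.


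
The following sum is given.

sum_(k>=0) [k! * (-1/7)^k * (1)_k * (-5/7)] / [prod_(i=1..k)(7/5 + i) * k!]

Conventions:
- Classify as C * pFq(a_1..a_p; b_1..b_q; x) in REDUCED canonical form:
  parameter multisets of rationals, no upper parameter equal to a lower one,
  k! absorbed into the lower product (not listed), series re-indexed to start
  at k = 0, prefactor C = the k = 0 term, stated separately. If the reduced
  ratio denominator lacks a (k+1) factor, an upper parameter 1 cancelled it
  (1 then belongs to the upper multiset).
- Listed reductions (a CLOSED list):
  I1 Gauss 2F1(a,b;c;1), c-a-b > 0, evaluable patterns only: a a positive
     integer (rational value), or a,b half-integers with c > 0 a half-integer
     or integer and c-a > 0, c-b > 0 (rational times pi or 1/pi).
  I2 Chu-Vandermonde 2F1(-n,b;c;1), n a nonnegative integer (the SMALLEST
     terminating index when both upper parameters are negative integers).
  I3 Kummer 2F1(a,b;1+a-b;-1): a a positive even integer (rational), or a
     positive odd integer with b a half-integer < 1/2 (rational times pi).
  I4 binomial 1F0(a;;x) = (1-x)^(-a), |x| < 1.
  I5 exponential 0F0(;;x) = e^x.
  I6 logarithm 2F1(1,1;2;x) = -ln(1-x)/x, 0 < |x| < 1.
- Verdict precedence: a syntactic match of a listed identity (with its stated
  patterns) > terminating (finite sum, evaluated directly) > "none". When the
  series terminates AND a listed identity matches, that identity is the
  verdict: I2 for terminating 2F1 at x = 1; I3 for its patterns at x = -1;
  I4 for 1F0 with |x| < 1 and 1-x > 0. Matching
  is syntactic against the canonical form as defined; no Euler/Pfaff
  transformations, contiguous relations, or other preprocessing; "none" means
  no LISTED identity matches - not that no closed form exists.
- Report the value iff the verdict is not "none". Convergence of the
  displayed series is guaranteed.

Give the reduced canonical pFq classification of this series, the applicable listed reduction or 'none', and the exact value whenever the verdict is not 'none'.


x = -1/7 here; the reduced form reads 2F1, upper {1, 1}, lower {12/5}, C = -5/7. Verdict: no listed reduction: x = -1/7 and upper {1, 1} fail every I1-I6 pattern.

The tell: x = (-1/7) and the factorial ratio (C = -5/7, x = -1/7) (k+a-1)!/(a-1)! is a rising factorial (a)_k.
Term ratio: r(k) = (-1/7) * (k+1) (k+1) / [(k+12/5) (k+1)] ; factor over Q: parameters, x = (-1/7), and C = -5/7.


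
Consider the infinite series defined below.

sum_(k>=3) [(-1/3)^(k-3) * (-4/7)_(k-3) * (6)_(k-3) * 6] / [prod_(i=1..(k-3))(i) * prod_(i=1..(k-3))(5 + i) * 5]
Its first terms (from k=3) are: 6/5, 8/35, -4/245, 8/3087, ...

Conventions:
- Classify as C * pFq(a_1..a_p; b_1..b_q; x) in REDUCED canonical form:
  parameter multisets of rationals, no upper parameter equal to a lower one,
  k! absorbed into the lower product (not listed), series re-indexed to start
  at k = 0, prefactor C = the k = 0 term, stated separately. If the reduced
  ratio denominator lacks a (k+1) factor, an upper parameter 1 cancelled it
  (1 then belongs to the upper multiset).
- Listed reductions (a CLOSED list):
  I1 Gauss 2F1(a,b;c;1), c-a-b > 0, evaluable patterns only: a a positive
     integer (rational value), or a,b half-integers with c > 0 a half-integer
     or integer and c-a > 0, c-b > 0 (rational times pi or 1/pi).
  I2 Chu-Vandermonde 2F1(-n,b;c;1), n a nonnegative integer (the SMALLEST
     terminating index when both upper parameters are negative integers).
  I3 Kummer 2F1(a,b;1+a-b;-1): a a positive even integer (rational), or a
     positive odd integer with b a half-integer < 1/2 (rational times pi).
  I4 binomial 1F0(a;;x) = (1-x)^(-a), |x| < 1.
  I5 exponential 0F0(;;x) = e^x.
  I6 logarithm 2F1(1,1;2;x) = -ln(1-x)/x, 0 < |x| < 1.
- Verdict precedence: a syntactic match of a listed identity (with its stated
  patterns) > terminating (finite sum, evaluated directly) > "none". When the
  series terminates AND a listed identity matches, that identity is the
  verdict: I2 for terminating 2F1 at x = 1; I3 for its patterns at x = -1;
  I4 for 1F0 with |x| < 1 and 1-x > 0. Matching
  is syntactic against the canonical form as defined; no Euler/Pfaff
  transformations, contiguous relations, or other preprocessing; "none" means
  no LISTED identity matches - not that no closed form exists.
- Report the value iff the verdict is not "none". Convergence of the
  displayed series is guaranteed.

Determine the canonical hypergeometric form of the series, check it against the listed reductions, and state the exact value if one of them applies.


Key step: t_0 = 6/5 here, and the constant factors (C = 6/5, x = -1/3) combine into one prefactor.
Ratio: r(k) = (-1/3) * (k-4/7) / [(k+1)] - poly over poly, x = (-1/3) from leading terms; C = 6/5 at k = 0.

Canonical form: C = 6/5 times 1F0 with upper {-4/7}, lower {-}, x = -1/3. Verdict: binomial (I4) fires (the 1F0 binomial series: exponent 4/7, x = -1/3). Exact value: (6/5) * (4/3)^(4/7).


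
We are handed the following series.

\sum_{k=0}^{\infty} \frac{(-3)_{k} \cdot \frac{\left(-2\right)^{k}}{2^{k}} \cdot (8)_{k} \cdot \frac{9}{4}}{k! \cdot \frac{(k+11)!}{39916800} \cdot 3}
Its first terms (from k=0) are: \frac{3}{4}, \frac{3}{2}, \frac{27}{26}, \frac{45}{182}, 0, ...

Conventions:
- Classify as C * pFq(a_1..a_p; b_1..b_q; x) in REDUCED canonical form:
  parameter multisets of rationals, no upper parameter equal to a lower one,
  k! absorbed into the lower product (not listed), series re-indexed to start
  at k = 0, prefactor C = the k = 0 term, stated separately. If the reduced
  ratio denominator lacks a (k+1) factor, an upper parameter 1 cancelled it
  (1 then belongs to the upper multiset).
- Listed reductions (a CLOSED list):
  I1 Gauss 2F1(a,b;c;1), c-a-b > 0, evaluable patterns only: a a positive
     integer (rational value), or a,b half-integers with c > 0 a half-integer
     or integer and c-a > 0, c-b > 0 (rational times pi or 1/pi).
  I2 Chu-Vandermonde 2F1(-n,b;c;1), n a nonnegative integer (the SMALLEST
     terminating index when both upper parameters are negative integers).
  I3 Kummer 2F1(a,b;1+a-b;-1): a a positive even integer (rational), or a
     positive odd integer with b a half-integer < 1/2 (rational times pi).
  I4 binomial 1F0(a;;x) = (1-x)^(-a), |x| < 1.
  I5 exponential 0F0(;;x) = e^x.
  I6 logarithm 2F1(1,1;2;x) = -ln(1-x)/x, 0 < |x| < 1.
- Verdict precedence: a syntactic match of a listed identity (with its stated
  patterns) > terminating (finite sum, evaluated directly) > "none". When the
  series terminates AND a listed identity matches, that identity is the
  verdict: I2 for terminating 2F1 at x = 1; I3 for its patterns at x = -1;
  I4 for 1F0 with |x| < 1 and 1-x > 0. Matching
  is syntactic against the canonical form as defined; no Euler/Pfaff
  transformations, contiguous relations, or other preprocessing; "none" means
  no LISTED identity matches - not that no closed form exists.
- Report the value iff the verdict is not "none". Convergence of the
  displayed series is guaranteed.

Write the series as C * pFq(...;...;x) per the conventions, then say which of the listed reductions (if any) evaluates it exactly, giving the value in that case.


Canonical form: C = \frac{3}{4} times 2F1 with upper {-3, 8}, lower {12}, x = -1. Verdict: Kummer's theorem (I3) matches (x = -1; c = 12 equals 1+a-b for upper {-3, 8}: listed pattern). Hence: \frac{99}{28}.

First insight: from the first term \frac{3}{4}: the two k-th powers (C = 3/4, x = -1) combine into one argument.
Consecutive-term ratio: r(k) = -1 * (k-3) (k+8) / [(k+12) (k+1)] - rational in k. x = -1; t_0 = \frac{3}{4}; negate the roots.
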